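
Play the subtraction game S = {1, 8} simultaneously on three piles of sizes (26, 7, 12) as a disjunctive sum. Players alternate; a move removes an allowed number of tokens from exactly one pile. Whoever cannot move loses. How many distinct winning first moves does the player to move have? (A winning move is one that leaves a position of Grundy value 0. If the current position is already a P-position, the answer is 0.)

All piles use S = {1, 8}:
n :  0  1  2  3  4  5  6  7  8  9 10 11 12 13 14 15 16 17 18 19 20 21 22 23 24 25 26
G :  0  1  0  1  0  1  0  1  2  0  1  0  1  0  1  0  1  2  0  1  0  1  0  1  0  1  2
Pile A: G(26) = 2.
Pile B: G(7) = 1.
Pile C: G(12) = 1.
Combined Grundy value = 2 ⊕ 1 ⊕ 1 = 2.
A winning move leaves total XOR = 0, i.e. changes one component's Grundy value g to g ⊕ X where X is the current total.
Pile A: need g' = 2⊕2 = 0. Options: 26−1→G=1, 26−8→G=0. Hits: 1.
Pile B: need g' = 1⊕2 = 3. Options: 7−1→G=0. Hits: 0.
Pile C: need g' = 1⊕2 = 3. Options: 12−1→G=0, 12−8→G=0. Hits: 0.

1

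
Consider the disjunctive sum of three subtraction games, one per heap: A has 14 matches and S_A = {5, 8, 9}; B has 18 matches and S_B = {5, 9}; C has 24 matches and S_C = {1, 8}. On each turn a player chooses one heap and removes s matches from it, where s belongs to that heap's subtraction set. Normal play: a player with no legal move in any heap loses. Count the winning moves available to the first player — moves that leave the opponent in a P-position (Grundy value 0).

0

Heap A, S = {5, 8, 9}:
G(0) = 0
G(1) = mex{} = 0
G(2) = mex{} = 0
G(3) = mex{} = 0
G(4) = mex{} = 0
G(5) = mex{0} = 1
G(6) = mex{0} = 1
G(7) = mex{0} = 1
G(8) = mex{0,0} = 1
G(9) = mex{0,0,0} = 1
G(10) = mex{1,0,0} = 2
G(11) = mex{1,0,0} = 2
G(12) = mex{1,0,0} = 2
G(13) = mex{1,1,0} = 2
G(14) = mex{1,1,1} = 0
G_A(14) = 0.
Heap B, S = {5, 9}:
n :  0  1  2  3  4  5  6  7  8  9 10 11 12 13 14 15 16 17 18
G :  0  0  0  0  0  1  1  1  1  1  2  2  2  2  0  0  0  0  0
G_B(18) = 0.
Heap C, S = {1, 8}:
n :  0  1  2  3  4  5  6  7  8  9 10 11 12 13 14 15 16 17 18 19 20 21 22 23 24
G :  0  1  0  1  0  1  0  1  2  0  1  0  1  0  1  0  1  2  0  1  0  1  0  1  0
G_C(24) = 0.
Combined Grundy value = 0 ⊕ 0 ⊕ 0 = 0.
A winning move leaves total XOR = 0, i.e. changes one component's Grundy value g to g ⊕ X where X is the current total.
Heap A: target g' = 0⊕0 = 0, but every legal move changes the Grundy value (mex property), so 0 moves.
Heap B: target g' = 0⊕0 = 0, but every legal move changes the Grundy value (mex property), so 0 moves.
Heap C: target g' = 0⊕0 = 0, but every legal move changes the Grundy value (mex property), so 0 moves.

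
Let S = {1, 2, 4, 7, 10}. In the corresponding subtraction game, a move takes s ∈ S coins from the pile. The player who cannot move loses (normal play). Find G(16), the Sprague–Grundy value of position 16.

1

n :  0  1  2  3  4  5  6  7  8  9 10 11 12 13 14 15 16
G :  0  1  2  0  1  2  0  1  2  0  1  2  0  1  2  0  1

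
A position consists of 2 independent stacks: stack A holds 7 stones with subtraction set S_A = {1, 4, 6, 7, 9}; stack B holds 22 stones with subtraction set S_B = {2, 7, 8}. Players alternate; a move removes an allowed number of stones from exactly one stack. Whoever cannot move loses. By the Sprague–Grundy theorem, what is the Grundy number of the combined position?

Stack A, S = {1, 4, 6, 7, 9}:
n : 0 1 2 3 4 5 6 7
G : 0 1 0 1 2 0 1 2
G_A(7) = 2.
Stack B, S = {2, 7, 8}:
G(0) = 0
G(1) = mex{} = 0
G(2) = mex{0} = 1
G(3) = mex{0} = 1
G(4) = mex{1} = 0
G(5) = mex{1} = 0
G(6) = mex{0} = 1
G(7) = mex{0,0} = 1
G(8) = mex{1,0,0} = 2
G(9) = mex{1,1,0} = 2
G(10) = mex{2,1,1} = 0
G(11) = mex{2,0,1} = 3
G(12) = mex{0,0,0} = 1
G(13) = mex{3,1,0} = 2
G(14) = mex{1,1,1} = 0
G(15) = mex{2,2,1} = 0
G(16) = mex{0,2,2} = 1
G(17) = mex{0,0,2} = 1
G(18) = mex{1,3,0} = 2
G(19) = mex{1,1,3} = 0
G(20) = mex{2,2,1} = 0
G(21) = mex{0,0,2} = 1
G(22) = mex{0,0,0} = 1
G_B(22) = 1.
Combined Grundy value = 2 ⊕ 1 = 3.

3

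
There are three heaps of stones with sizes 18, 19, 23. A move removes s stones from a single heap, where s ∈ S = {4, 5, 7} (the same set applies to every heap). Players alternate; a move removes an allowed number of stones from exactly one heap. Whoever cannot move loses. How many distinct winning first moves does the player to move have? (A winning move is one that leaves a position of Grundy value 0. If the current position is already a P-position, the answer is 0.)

1

All heaps use S = {4, 5, 7}:
G(0) = 0
G(1) = mex{} = 0
G(2) = mex{} = 0
G(3) = mex{} = 0
G(4) = mex{0} = 1
G(5) = mex{0,0} = 1
G(6) = mex{0,0} = 1
G(7) = mex{0,0,0} = 1
G(8) = mex{1,0,0} = 2
G(9) = mex{1,1,0} = 2
G(10) = mex{1,1,0} = 2
G(11) = mex{1,1,1} = 0
G(12) = mex{2,1,1} = 0
G(13) = mex{2,2,1} = 0
G(14) = mex{2,2,1} = 0
G(15) = mex{0,2,2} = 1
G(16) = mex{0,0,2} = 1
G(17) = mex{0,0,2} = 1
G(18) = mex{0,0,0} = 1
G(19) = mex{1,0,0} = 2
G(20) = mex{1,1,0} = 2
G(21) = mex{1,1,0} = 2
G(22) = mex{1,1,1} = 0
G(23) = mex{2,1,1} = 0
Heap A: G(18) = 1.
Heap B: G(19) = 2.
Heap C: G(23) = 0.
Combined Grundy value = 1 ⊕ 2 ⊕ 0 = 3.
A winning move leaves total XOR = 0, i.e. changes one component's Grundy value g to g ⊕ X where X is the current total.
Heap A: need g' = 1⊕3 = 2. Options: 18−4→G=0, 18−5→G=0, 18−7→G=0. Hits: 0.
Heap B: need g' = 2⊕3 = 1. Options: 19−4→G=1, 19−5→G=0, 19−7→G=0. Hits: 1.
Heap C: need g' = 0⊕3 = 3. Options: 23−4→G=2, 23−5→G=1, 23−7→G=1. Hits: 0.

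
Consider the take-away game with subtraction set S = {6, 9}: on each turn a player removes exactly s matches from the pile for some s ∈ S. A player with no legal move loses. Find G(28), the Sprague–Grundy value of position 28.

2

n :  0  1  2  3  4  5  6  7  8  9 10 11 12 13 14 15 16 17 18 19 20 21 22 23 24 25 26 27 28
G :  0  0  0  0  0  0  1  1  1  1  1  1  2  2  2  0  0  0  0  0  0  1  1  1  1  1  1  2  2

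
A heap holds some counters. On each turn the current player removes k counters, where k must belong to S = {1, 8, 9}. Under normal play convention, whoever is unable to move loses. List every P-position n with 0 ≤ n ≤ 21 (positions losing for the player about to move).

G(0) = 0
G(1) = mex{0} = 1
G(2) = mex{1} = 0
G(3) = mex{0} = 1
G(4) = mex{1} = 0
G(5) = mex{0} = 1
G(6) = mex{1} = 0
G(7) = mex{0} = 1
G(8) = mex{1,0} = 2
G(9) = mex{2,1,0} = 3
G(10) = mex{3,0,1} = 2
G(11) = mex{2,1,0} = 3
G(12) = mex{3,0,1} = 2
G(13) = mex{2,1,0} = 3
G(14) = mex{3,0,1} = 2
G(15) = mex{2,1,0} = 3
G(16) = mex{3,2,1} = 0
G(17) = mex{0,3,2} = 1
G(18) = mex{1,2,3} = 0
G(19) = mex{0,3,2} = 1
G(20) = mex{1,2,3} = 0
G(21) = mex{0,3,2} = 1
P-positions are exactly the n with G(n) = 0.

0, 2, 4, 6, 16, 18, 20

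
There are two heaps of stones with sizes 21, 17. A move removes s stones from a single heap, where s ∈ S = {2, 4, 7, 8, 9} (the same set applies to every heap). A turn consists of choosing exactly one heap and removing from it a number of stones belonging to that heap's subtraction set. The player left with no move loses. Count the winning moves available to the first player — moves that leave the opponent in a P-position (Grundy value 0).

4

All heaps use S = {2, 4, 7, 8, 9}:
G(0) = 0
G(1) = mex{} = 0
G(2) = mex{0} = 1
G(3) = mex{0} = 1
G(4) = mex{1,0} = 2
G(5) = mex{1,0} = 2
G(6) = mex{2,1} = 0
G(7) = mex{2,1,0} = 3
G(8) = mex{0,2,0,0} = 1
G(9) = mex{3,2,1,0,0} = 4
G(10) = mex{1,0,1,1,0} = 2
G(11) = mex{4,3,2,1,1} = 0
G(12) = mex{2,1,2,2,1} = 0
G(13) = mex{0,4,0,2,2} = 1
G(14) = mex{0,2,3,0,2} = 1
G(15) = mex{1,0,1,3,0} = 2
G(16) = mex{1,0,4,1,3} = 2
G(17) = mex{2,1,2,4,1} = 0
G(18) = mex{2,1,0,2,4} = 3
G(19) = mex{0,2,0,0,2} = 1
G(20) = mex{3,2,1,0,0} = 4
G(21) = mex{1,0,1,1,0} = 2
Heap A: G(21) = 2.
Heap B: G(17) = 0.
Combined Grundy value = 2 ⊕ 0 = 2.
A winning move leaves total XOR = 0, i.e. changes one component's Grundy value g to g ⊕ X where X is the current total.
Heap A: need g' = 2⊕2 = 0. Options: 21−2→G=1, 21−4→G=0, 21−7→G=1, 21−8→G=1, 21−9→G=0. Hits: 2.
Heap B: need g' = 0⊕2 = 2. Options: 17−2→G=2, 17−4→G=1, 17−7→G=2, 17−8→G=4, 17−9→G=1. Hits: 2.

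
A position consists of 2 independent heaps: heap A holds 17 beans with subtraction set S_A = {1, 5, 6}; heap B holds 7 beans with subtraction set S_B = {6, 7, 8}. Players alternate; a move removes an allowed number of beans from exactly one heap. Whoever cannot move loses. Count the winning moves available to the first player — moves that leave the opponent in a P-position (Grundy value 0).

2

Heap A, S = {1, 5, 6}:
G(0) = 0
G(1) = mex{0} = 1
G(2) = mex{1} = 0
G(3) = mex{0} = 1
G(4) = mex{1} = 0
G(5) = mex{0,0} = 1
G(6) = mex{1,1,0} = 2
G(7) = mex{2,0,1} = 3
G(8) = mex{3,1,0} = 2
G(9) = mex{2,0,1} = 3
G(10) = mex{3,1,0} = 2
G(11) = mex{2,2,1} = 0
G(12) = mex{0,3,2} = 1
G(13) = mex{1,2,3} = 0
G(14) = mex{0,3,2} = 1
G(15) = mex{1,2,3} = 0
G(16) = mex{0,0,2} = 1
G(17) = mex{1,1,0} = 2
G_A(17) = 2.
Heap B, S = {6, 7, 8}:
G(0) = 0
G(1) = mex{} = 0
G(2) = mex{} = 0
G(3) = mex{} = 0
G(4) = mex{} = 0
G(5) = mex{} = 0
G(6) = mex{0} = 1
G(7) = mex{0,0} = 1
G_B(7) = 1.
Combined Grundy value = 2 ⊕ 1 = 3.
A winning move leaves total XOR = 0, i.e. changes one component's Grundy value g to g ⊕ X where X is the current total.
Heap A: need g' = 2⊕3 = 1. Options: 17−1→G=1, 17−5→G=1, 17−6→G=0. Hits: 2.
Heap B: need g' = 1⊕3 = 2. Options: 7−6→G=0, 7−7→G=0. Hits: 0.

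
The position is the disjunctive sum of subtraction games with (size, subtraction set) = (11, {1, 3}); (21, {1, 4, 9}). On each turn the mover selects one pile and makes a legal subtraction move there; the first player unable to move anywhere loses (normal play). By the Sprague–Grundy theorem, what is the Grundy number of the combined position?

0

Pile A, S = {1, 3}:
G(0) = 0
G(1) = mex{0} = 1
G(2) = mex{1} = 0
G(3) = mex{0,0} = 1
G(4) = mex{1,1} = 0
G(5) = mex{0,0} = 1
G(6) = mex{1,1} = 0
G(7) = mex{0,0} = 1
G(8) = mex{1,1} = 0
G(9) = mex{0,0} = 1
G(10) = mex{1,1} = 0
G(11) = mex{0,0} = 1
G_A(11) = 1.
Pile B, S = {1, 4, 9}:
G(0) = 0
G(1) = mex{0} = 1
G(2) = mex{1} = 0
G(3) = mex{0} = 1
G(4) = mex{1,0} = 2
G(5) = mex{2,1} = 0
G(6) = mex{0,0} = 1
G(7) = mex{1,1} = 0
G(8) = mex{0,2} = 1
G(9) = mex{1,0,0} = 2
G(10) = mex{2,1,1} = 0
G(11) = mex{0,0,0} = 1
G(12) = mex{1,1,1} = 0
G(13) = mex{0,2,2} = 1
G(14) = mex{1,0,0} = 2
G(15) = mex{2,1,1} = 0
G(16) = mex{0,0,0} = 1
G(17) = mex{1,1,1} = 0
G(18) = mex{0,2,2} = 1
G(19) = mex{1,0,0} = 2
G(20) = mex{2,1,1} = 0
G(21) = mex{0,0,0} = 1
G_B(21) = 1.
Combined Grundy value = 1 ⊕ 1 = 0.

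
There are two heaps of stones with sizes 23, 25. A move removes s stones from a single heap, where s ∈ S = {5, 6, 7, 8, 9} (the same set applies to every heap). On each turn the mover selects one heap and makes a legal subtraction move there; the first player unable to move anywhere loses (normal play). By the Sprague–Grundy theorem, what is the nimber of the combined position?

All heaps use S = {5, 6, 7, 8, 9}:
n :  0  1  2  3  4  5  6  7  8  9 10 11 12 13 14 15 16 17 18 19 20 21 22 23 24 25
G :  0  0  0  0  0  1  1  1  1  1  2  2  2  2  0  0  0  0  0  1  1  1  1  1  2  2
Heap A: G(23) = 1.
Heap B: G(25) = 2.
Combined Grundy value = 1 ⊕ 2 = 3.

3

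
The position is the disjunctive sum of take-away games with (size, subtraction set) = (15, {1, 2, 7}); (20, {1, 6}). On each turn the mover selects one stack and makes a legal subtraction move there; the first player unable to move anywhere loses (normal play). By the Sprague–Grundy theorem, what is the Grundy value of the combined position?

Stack A, S = {1, 2, 7}:
n :  0  1  2  3  4  5  6  7  8  9 10 11 12 13 14 15
G :  0  1  2  0  1  2  0  1  2  0  1  2  0  1  2  0
G_A(15) = 0.
Stack B, S = {1, 6}:
G(0) = 0
G(1) = mex{0} = 1
G(2) = mex{1} = 0
G(3) = mex{0} = 1
G(4) = mex{1} = 0
G(5) = mex{0} = 1
G(6) = mex{1,0} = 2
G(7) = mex{2,1} = 0
G(8) = mex{0,0} = 1
G(9) = mex{1,1} = 0
G(10) = mex{0,0} = 1
G(11) = mex{1,1} = 0
G(12) = mex{0,2} = 1
G(13) = mex{1,0} = 2
G(14) = mex{2,1} = 0
G(15) = mex{0,0} = 1
G(16) = mex{1,1} = 0
G(17) = mex{0,0} = 1
G(18) = mex{1,1} = 0
G(19) = mex{0,2} = 1
G(20) = mex{1,0} = 2
G_B(20) = 2.
Combined Grundy value = 0 ⊕ 2 = 2.

2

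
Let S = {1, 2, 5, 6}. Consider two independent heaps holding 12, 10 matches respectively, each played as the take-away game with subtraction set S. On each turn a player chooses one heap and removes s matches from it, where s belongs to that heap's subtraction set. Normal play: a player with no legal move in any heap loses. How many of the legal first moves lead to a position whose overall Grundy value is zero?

All heaps use S = {1, 2, 5, 6}:
G(0) = 0
G(1) = mex{0} = 1
G(2) = mex{1,0} = 2
G(3) = mex{2,1} = 0
G(4) = mex{0,2} = 1
G(5) = mex{1,0,0} = 2
G(6) = mex{2,1,1,0} = 3
G(7) = mex{3,2,2,1} = 0
G(8) = mex{0,3,0,2} = 1
G(9) = mex{1,0,1,0} = 2
G(10) = mex{2,1,2,1} = 0
G(11) = mex{0,2,3,2} = 1
G(12) = mex{1,0,0,3} = 2
Heap A: G(12) = 2.
Heap B: G(10) = 0.
Combined Grundy value = 2 ⊕ 0 = 2.
A winning move leaves total XOR = 0, i.e. changes one component's Grundy value g to g ⊕ X where X is the current total.
Heap A: need g' = 2⊕2 = 0. Options: 12−1→G=1, 12−2→G=0, 12−5→G=0, 12−6→G=3. Hits: 2.
Heap B: need g' = 0⊕2 = 2. Options: 10−1→G=2, 10−2→G=1, 10−5→G=2, 10−6→G=1. Hits: 2.

4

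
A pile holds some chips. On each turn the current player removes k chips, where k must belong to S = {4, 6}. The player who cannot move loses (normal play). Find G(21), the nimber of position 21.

G(0) = 0
G(1) = mex{} = 0
G(2) = mex{} = 0
G(3) = mex{} = 0
G(4) = mex{0} = 1
G(5) = mex{0} = 1
G(6) = mex{0,0} = 1
G(7) = mex{0,0} = 1
G(8) = mex{1,0} = 2
G(9) = mex{1,0} = 2
G(10) = mex{1,1} = 0
G(11) = mex{1,1} = 0
G(12) = mex{2,1} = 0
G(13) = mex{2,1} = 0
G(14) = mex{0,2} = 1
G(15) = mex{0,2} = 1
G(16) = mex{0,0} = 1
G(17) = mex{0,0} = 1
G(18) = mex{1,0} = 2
G(19) = mex{1,0} = 2
G(20) = mex{1,1} = 0
G(21) = mex{1,1} = 0

0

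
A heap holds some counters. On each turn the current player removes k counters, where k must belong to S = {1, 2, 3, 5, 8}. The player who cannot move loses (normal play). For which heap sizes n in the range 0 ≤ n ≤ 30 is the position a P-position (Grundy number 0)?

0, 4, 10, 14, 20, 24, 30

n :  0  1  2  3  4  5  6  7  8  9 10 11 12 13 14 15 16 17 18 19 20 21 22 23 24 25 26 27 28 29 30
G :  0  1  2  3  0  1  2  3  4  5  0  1  2  3  0  1  2  3  4  5  0  1  2  3  0  1  2  3  4  5  0
P-positions are exactly the n with G(n) = 0.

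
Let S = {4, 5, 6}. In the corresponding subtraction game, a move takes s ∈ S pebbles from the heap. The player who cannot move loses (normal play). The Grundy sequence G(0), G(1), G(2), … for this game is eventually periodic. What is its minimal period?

10

n :  0  1  2  3  4  5  6  7  8  9 10 11 12 13 14 15 16 17 18 19 20 21
G :  0  0  0  0  1  1  1  1  2  2  0  0  0  0  1  1  1  1  2  2  0  0
G(n+10) = G(n) holds for n = 0,…,5 (a full window of length max(S) = 6), so the sequence is purely periodic with period 10.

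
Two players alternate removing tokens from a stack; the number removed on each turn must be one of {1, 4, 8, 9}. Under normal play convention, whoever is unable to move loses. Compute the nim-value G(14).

n :  0  1  2  3  4  5  6  7  8  9 10 11 12 13 14
G :  0  1  0  1  2  0  1  0  1  2  3  2  0  1  2

2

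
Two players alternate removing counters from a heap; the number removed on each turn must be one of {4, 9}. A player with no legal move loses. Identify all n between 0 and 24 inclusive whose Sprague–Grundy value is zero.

n :  0  1  2  3  4  5  6  7  8  9 10 11 12 13 14 15 16 17 18 19 20 21 22 23 24
G :  0  0  0  0  1  1  1  1  0  2  2  2  1  0  0  0  0  1  1  1  1  0  2  2  2
P-positions are exactly the n with G(n) = 0.

0, 1, 2, 3, 8, 13, 14, 15, 16, 21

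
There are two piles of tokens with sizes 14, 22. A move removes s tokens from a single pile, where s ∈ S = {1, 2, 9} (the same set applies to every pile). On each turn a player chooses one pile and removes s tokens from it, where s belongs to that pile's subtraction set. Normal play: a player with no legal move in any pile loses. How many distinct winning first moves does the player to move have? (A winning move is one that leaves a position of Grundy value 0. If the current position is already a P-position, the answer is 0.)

3

All piles use S = {1, 2, 9}:
n :  0  1  2  3  4  5  6  7  8  9 10 11 12 13 14 15 16 17 18 19 20 21 22
G :  0  1  2  0  1  2  0  1  2  3  0  1  2  0  1  2  0  1  2  3  0  1  2
Pile A: G(14) = 1.
Pile B: G(22) = 2.
Combined Grundy value = 1 ⊕ 2 = 3.
A winning move leaves total XOR = 0, i.e. changes one component's Grundy value g to g ⊕ X where X is the current total.
Pile A: need g' = 1⊕3 = 2. Options: 14−1→G=0, 14−2→G=2, 14−9→G=2. Hits: 2.
Pile B: need g' = 2⊕3 = 1. Options: 22−1→G=1, 22−2→G=0, 22−9→G=0. Hits: 1.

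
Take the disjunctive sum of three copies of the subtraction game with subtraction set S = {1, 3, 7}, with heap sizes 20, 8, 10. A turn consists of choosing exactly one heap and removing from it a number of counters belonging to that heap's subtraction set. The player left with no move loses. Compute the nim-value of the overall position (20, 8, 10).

All heaps use S = {1, 3, 7}:
n :  0  1  2  3  4  5  6  7  8  9 10 11 12 13 14 15 16 17 18 19 20
G :  0  1  0  1  0  1  0  1  0  1  0  1  0  1  0  1  0  1  0  1  0
Heap A: G(20) = 0.
Heap B: G(8) = 0.
Heap C: G(10) = 0.
Combined Grundy value = 0 ⊕ 0 ⊕ 0 = 0.

0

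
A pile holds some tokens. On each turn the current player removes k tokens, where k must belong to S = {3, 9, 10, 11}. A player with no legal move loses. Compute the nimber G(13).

2

G(0) = 0
G(1) = mex{} = 0
G(2) = mex{} = 0
G(3) = mex{0} = 1
G(4) = mex{0} = 1
G(5) = mex{0} = 1
G(6) = mex{1} = 0
G(7) = mex{1} = 0
G(8) = mex{1} = 0
G(9) = mex{0,0} = 1
G(10) = mex{0,0,0} = 1
G(11) = mex{0,0,0,0} = 1
G(12) = mex{1,1,0,0} = 2
G(13) = mex{1,1,1,0} = 2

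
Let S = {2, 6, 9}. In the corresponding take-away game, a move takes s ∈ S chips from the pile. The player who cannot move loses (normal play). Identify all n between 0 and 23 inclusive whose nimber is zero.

0, 1, 4, 5, 8, 12, 15, 16, 19, 20, 23

n :  0  1  2  3  4  5  6  7  8  9 10 11 12 13 14 15 16 17 18 19 20 21 22 23
G :  0  0  1  1  0  0  1  1  0  2  1  3  0  2  1  0  0  1  1  0  0  1  1  0
P-positions are exactly the n with G(n) = 0.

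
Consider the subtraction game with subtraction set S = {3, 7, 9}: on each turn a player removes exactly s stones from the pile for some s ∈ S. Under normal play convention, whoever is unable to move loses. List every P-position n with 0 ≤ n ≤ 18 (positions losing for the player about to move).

n :  0  1  2  3  4  5  6  7  8  9 10 11 12 13 14 15 16 17 18
G :  0  0  0  1  1  1  0  2  2  1  3  3  0  2  0  1  0  1  0
P-positions are exactly the n with G(n) = 0.

0, 1, 2, 6, 12, 14, 16, 18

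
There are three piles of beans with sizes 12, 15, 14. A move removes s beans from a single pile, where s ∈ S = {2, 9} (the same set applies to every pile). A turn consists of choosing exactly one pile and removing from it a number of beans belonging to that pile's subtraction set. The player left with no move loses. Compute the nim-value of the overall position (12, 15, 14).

1

All piles use S = {2, 9}:
n :  0  1  2  3  4  5  6  7  8  9 10 11 12 13 14 15
G :  0  0  1  1  0  0  1  1  0  2  1  0  0  1  1  0
Pile A: G(12) = 0.
Pile B: G(15) = 0.
Pile C: G(14) = 1.
Combined Grundy value = 0 ⊕ 0 ⊕ 1 = 1.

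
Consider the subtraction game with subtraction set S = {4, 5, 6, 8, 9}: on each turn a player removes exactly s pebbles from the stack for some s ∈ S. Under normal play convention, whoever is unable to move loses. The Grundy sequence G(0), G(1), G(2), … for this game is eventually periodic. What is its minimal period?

13

n :  0  1  2  3  4  5  6  7  8  9 10 11 12 13 14 15 16 17 18 19 20 21 22 23 24 25 26 27
G :  0  0  0  0  1  1  1  1  2  2  2  2  3  0  0  0  0  1  1  1  1  2  2  2  2  3  0  0
G(n+13) = G(n) holds for n = 0,…,8 (a full window of length max(S) = 9), so the sequence is purely periodic with period 13.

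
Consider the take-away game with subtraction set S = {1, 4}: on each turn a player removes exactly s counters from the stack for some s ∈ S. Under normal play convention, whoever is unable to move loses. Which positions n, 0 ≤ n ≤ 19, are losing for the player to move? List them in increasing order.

0, 2, 5, 7, 10, 12, 15, 17

G(0) = 0
G(1) = mex{0} = 1
G(2) = mex{1} = 0
G(3) = mex{0} = 1
G(4) = mex{1,0} = 2
G(5) = mex{2,1} = 0
G(6) = mex{0,0} = 1
G(7) = mex{1,1} = 0
G(8) = mex{0,2} = 1
G(9) = mex{1,0} = 2
G(10) = mex{2,1} = 0
G(11) = mex{0,0} = 1
G(12) = mex{1,1} = 0
G(13) = mex{0,2} = 1
G(14) = mex{1,0} = 2
G(15) = mex{2,1} = 0
G(16) = mex{0,0} = 1
G(17) = mex{1,1} = 0
G(18) = mex{0,2} = 1
G(19) = mex{1,0} = 2
P-positions are exactly the n with G(n) = 0.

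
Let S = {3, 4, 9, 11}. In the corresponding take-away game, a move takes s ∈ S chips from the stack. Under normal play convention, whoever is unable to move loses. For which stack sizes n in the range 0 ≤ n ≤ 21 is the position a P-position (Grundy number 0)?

G(0) = 0
G(1) = mex{} = 0
G(2) = mex{} = 0
G(3) = mex{0} = 1
G(4) = mex{0,0} = 1
G(5) = mex{0,0} = 1
G(6) = mex{1,0} = 2
G(7) = mex{1,1} = 0
G(8) = mex{1,1} = 0
G(9) = mex{2,1,0} = 3
G(10) = mex{0,2,0} = 1
G(11) = mex{0,0,0,0} = 1
G(12) = mex{3,0,1,0} = 2
G(13) = mex{1,3,1,0} = 2
G(14) = mex{1,1,1,1} = 0
G(15) = mex{2,1,2,1} = 0
G(16) = mex{2,2,0,1} = 3
G(17) = mex{0,2,0,2} = 1
G(18) = mex{0,0,3,0} = 1
G(19) = mex{3,0,1,0} = 2
G(20) = mex{1,3,1,3} = 0
G(21) = mex{1,1,2,1} = 0
P-positions are exactly the n with G(n) = 0.

0, 1, 2, 7, 8, 14, 15, 20, 21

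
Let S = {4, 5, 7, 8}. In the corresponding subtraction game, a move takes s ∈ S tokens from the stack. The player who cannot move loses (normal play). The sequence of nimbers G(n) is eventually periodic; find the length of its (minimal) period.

G(0) = 0
G(1) = mex{} = 0
G(2) = mex{} = 0
G(3) = mex{} = 0
G(4) = mex{0} = 1
G(5) = mex{0,0} = 1
G(6) = mex{0,0} = 1
G(7) = mex{0,0,0} = 1
G(8) = mex{1,0,0,0} = 2
G(9) = mex{1,1,0,0} = 2
G(10) = mex{1,1,0,0} = 2
G(11) = mex{1,1,1,0} = 2
G(12) = mex{2,1,1,1} = 0
G(13) = mex{2,2,1,1} = 0
G(14) = mex{2,2,1,1} = 0
G(15) = mex{2,2,2,1} = 0
G(16) = mex{0,2,2,2} = 1
G(17) = mex{0,0,2,2} = 1
G(18) = mex{0,0,2,2} = 1
G(19) = mex{0,0,0,2} = 1
G(20) = mex{1,0,0,0} = 2
G(21) = mex{1,1,0,0} = 2
G(22) = mex{1,1,0,0} = 2
G(23) = mex{1,1,1,0} = 2
G(24) = mex{2,1,1,1} = 0
G(25) = mex{2,2,1,1} = 0
G(n+12) = G(n) holds for n = 0,…,7 (a full window of length max(S) = 8), so the sequence is purely periodic with period 12.

12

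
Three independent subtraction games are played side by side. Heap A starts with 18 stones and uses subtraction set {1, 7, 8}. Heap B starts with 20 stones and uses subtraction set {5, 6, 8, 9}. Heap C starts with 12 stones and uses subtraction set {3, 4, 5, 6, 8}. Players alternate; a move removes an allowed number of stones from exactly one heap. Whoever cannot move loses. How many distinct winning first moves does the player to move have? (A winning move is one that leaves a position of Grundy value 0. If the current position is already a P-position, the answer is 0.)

Heap A, S = {1, 7, 8}:
G(0) = 0
G(1) = mex{0} = 1
G(2) = mex{1} = 0
G(3) = mex{0} = 1
G(4) = mex{1} = 0
G(5) = mex{0} = 1
G(6) = mex{1} = 0
G(7) = mex{0,0} = 1
G(8) = mex{1,1,0} = 2
G(9) = mex{2,0,1} = 3
G(10) = mex{3,1,0} = 2
G(11) = mex{2,0,1} = 3
G(12) = mex{3,1,0} = 2
G(13) = mex{2,0,1} = 3
G(14) = mex{3,1,0} = 2
G(15) = mex{2,2,1} = 0
G(16) = mex{0,3,2} = 1
G(17) = mex{1,2,3} = 0
G(18) = mex{0,3,2} = 1
G_A(18) = 1.
Heap B, S = {5, 6, 8, 9}:
n :  0  1  2  3  4  5  6  7  8  9 10 11 12 13 14 15 16 17 18 19 20
G :  0  0  0  0  0  1  1  1  1  1  2  2  2  2  0  0  0  0  0  1  1
G_B(20) = 1.
Heap C, S = {3, 4, 5, 6, 8}:
G(0) = 0
G(1) = mex{} = 0
G(2) = mex{} = 0
G(3) = mex{0} = 1
G(4) = mex{0,0} = 1
G(5) = mex{0,0,0} = 1
G(6) = mex{1,0,0,0} = 2
G(7) = mex{1,1,0,0} = 2
G(8) = mex{1,1,1,0,0} = 2
G(9) = mex{2,1,1,1,0} = 3
G(10) = mex{2,2,1,1,0} = 3
G(11) = mex{2,2,2,1,1} = 0
G(12) = mex{3,2,2,2,1} = 0
G_C(12) = 0.
Combined Grundy value = 1 ⊕ 1 ⊕ 0 = 0.
A winning move leaves total XOR = 0, i.e. changes one component's Grundy value g to g ⊕ X where X is the current total.
Heap A: target g' = 1⊕0 = 1, but every legal move changes the Grundy value (mex property), so 0 moves.
Heap B: target g' = 1⊕0 = 1, but every legal move changes the Grundy value (mex property), so 0 moves.
Heap C: target g' = 0⊕0 = 0, but every legal move changes the Grundy value (mex property), so 0 moves.

0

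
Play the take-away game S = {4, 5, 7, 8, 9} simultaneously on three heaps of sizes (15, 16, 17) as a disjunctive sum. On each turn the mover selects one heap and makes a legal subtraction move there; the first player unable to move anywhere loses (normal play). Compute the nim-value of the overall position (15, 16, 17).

1

All heaps use S = {4, 5, 7, 8, 9}:
n :  0  1  2  3  4  5  6  7  8  9 10 11 12 13 14 15 16 17
G :  0  0  0  0  1  1  1  1  2  2  2  2  3  0  0  0  0  1
Heap A: G(15) = 0.
Heap B: G(16) = 0.
Heap C: G(17) = 1.
Combined Grundy value = 0 ⊕ 0 ⊕ 1 = 1.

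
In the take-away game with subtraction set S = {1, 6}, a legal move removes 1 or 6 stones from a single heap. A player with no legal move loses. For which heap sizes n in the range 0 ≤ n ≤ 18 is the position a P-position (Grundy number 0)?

0, 2, 4, 7, 9, 11, 14, 16, 18

G(0) = 0
G(1) = mex{0} = 1
G(2) = mex{1} = 0
G(3) = mex{0} = 1
G(4) = mex{1} = 0
G(5) = mex{0} = 1
G(6) = mex{1,0} = 2
G(7) = mex{2,1} = 0
G(8) = mex{0,0} = 1
G(9) = mex{1,1} = 0
G(10) = mex{0,0} = 1
G(11) = mex{1,1} = 0
G(12) = mex{0,2} = 1
G(13) = mex{1,0} = 2
G(14) = mex{2,1} = 0
G(15) = mex{0,0} = 1
G(16) = mex{1,1} = 0
G(17) = mex{0,0} = 1
G(18) = mex{1,1} = 0
P-positions are exactly the n with G(n) = 0.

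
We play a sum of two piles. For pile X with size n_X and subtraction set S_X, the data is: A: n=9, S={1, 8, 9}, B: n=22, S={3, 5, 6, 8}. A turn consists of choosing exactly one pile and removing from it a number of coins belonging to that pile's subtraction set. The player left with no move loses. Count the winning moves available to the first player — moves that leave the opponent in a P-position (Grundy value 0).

Pile A, S = {1, 8, 9}:
G(0) = 0
G(1) = mex{0} = 1
G(2) = mex{1} = 0
G(3) = mex{0} = 1
G(4) = mex{1} = 0
G(5) = mex{0} = 1
G(6) = mex{1} = 0
G(7) = mex{0} = 1
G(8) = mex{1,0} = 2
G(9) = mex{2,1,0} = 3
G_A(9) = 3.
Pile B, S = {3, 5, 6, 8}:
n :  0  1  2  3  4  5  6  7  8  9 10 11 12 13 14 15 16 17 18 19 20 21 22
G :  0  0  0  1  1  1  2  2  2  3  3  0  0  0  1  1  1  2  2  2  3  3  0
G_B(22) = 0.
Combined Grundy value = 3 ⊕ 0 = 3.
A winning move leaves total XOR = 0, i.e. changes one component's Grundy value g to g ⊕ X where X is the current total.
Pile A: need g' = 3⊕3 = 0. Options: 9−1→G=2, 9−8→G=1, 9−9→G=0. Hits: 1.
Pile B: need g' = 0⊕3 = 3. Options: 22−3→G=2, 22−5→G=2, 22−6→G=1, 22−8→G=1. Hits: 0.

1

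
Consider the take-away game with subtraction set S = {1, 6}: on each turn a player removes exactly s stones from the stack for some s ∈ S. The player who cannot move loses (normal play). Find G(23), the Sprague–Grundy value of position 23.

0

G(0) = 0
G(1) = mex{0} = 1
G(2) = mex{1} = 0
G(3) = mex{0} = 1
G(4) = mex{1} = 0
G(5) = mex{0} = 1
G(6) = mex{1,0} = 2
G(7) = mex{2,1} = 0
G(8) = mex{0,0} = 1
G(9) = mex{1,1} = 0
G(10) = mex{0,0} = 1
G(11) = mex{1,1} = 0
G(12) = mex{0,2} = 1
G(13) = mex{1,0} = 2
G(14) = mex{2,1} = 0
G(15) = mex{0,0} = 1
G(16) = mex{1,1} = 0
G(17) = mex{0,0} = 1
G(18) = mex{1,1} = 0
G(19) = mex{0,2} = 1
G(20) = mex{1,0} = 2
G(21) = mex{2,1} = 0
G(22) = mex{0,0} = 1
G(23) = mex{1,1} = 0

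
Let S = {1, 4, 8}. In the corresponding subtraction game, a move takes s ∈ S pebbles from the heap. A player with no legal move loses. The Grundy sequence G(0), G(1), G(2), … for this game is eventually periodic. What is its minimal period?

12

G(0) = 0
G(1) = mex{0} = 1
G(2) = mex{1} = 0
G(3) = mex{0} = 1
G(4) = mex{1,0} = 2
G(5) = mex{2,1} = 0
G(6) = mex{0,0} = 1
G(7) = mex{1,1} = 0
G(8) = mex{0,2,0} = 1
G(9) = mex{1,0,1} = 2
G(10) = mex{2,1,0} = 3
G(11) = mex{3,0,1} = 2
G(12) = mex{2,1,2} = 0
G(13) = mex{0,2,0} = 1
G(14) = mex{1,3,1} = 0
G(15) = mex{0,2,0} = 1
G(16) = mex{1,0,1} = 2
G(17) = mex{2,1,2} = 0
G(18) = mex{0,0,3} = 1
G(19) = mex{1,1,2} = 0
G(20) = mex{0,2,0} = 1
G(21) = mex{1,0,1} = 2
G(22) = mex{2,1,0} = 3
G(23) = mex{3,0,1} = 2
G(24) = mex{2,1,2} = 0
G(25) = mex{0,2,0} = 1
G(n+12) = G(n) holds for n = 0,…,7 (a full window of length max(S) = 8), so the sequence is purely periodic with period 12.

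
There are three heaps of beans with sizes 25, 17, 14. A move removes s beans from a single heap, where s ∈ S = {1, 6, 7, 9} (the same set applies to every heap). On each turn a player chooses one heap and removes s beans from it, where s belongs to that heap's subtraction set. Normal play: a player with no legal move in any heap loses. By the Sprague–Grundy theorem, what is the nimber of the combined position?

All heaps use S = {1, 6, 7, 9}:
n :  0  1  2  3  4  5  6  7  8  9 10 11 12 13 14 15 16 17 18 19 20 21 22 23 24 25
G :  0  1  0  1  0  1  2  3  2  3  2  3  0  1  0  1  0  1  2  3  2  3  2  3  0  1
Heap A: G(25) = 1.
Heap B: G(17) = 1.
Heap C: G(14) = 0.
Combined Grundy value = 1 ⊕ 1 ⊕ 0 = 0.

0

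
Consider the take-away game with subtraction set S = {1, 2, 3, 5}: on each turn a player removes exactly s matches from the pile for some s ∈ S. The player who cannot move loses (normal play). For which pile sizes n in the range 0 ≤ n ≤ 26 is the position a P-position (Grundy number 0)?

0, 4, 8, 12, 16, 20, 24

n :  0  1  2  3  4  5  6  7  8  9 10 11 12 13 14 15 16 17 18 19 20 21 22 23 24 25 26
G :  0  1  2  3  0  1  2  3  0  1  2  3  0  1  2  3  0  1  2  3  0  1  2  3  0  1  2
P-positions are exactly the n with G(n) = 0.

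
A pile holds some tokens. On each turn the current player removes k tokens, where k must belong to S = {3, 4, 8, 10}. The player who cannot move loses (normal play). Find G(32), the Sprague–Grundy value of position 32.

0

n :  0  1  2  3  4  5  6  7  8  9 10 11 12 13 14 15 16 17 18 19 20 21 22 23 24 25 26 27 28 29 30 31 32
G :  0  0  0  1  1  1  2  0  2  3  1  3  4  0  0  2  1  1  3  0  0  2  1  1  3  0  0  2  1  1  3  0  0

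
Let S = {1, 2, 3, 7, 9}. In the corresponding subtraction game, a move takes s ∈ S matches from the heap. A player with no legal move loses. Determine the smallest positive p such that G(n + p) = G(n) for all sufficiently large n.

4

n :  0  1  2  3  4  5  6  7  8  9 10 11 12 13 14
G :  0  1  2  3  0  1  2  3  0  1  2  3  0  1  2
G(n+4) = G(n) holds for n = 0,…,8 (a full window of length max(S) = 9), so the sequence is purely periodic with period 4.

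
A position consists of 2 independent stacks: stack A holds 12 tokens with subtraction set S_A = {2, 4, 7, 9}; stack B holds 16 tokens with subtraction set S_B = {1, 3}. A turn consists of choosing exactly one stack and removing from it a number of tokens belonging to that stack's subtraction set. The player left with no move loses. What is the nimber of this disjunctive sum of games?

0

Stack A, S = {2, 4, 7, 9}:
G(0) = 0
G(1) = mex{} = 0
G(2) = mex{0} = 1
G(3) = mex{0} = 1
G(4) = mex{1,0} = 2
G(5) = mex{1,0} = 2
G(6) = mex{2,1} = 0
G(7) = mex{2,1,0} = 3
G(8) = mex{0,2,0} = 1
G(9) = mex{3,2,1,0} = 4
G(10) = mex{1,0,1,0} = 2
G(11) = mex{4,3,2,1} = 0
G(12) = mex{2,1,2,1} = 0
G_A(12) = 0.
Stack B, S = {1, 3}:
n :  0  1  2  3  4  5  6  7  8  9 10 11 12 13 14 15 16
G :  0  1  0  1  0  1  0  1  0  1  0  1  0  1  0  1  0
G_B(16) = 0.
Combined Grundy value = 0 ⊕ 0 = 0.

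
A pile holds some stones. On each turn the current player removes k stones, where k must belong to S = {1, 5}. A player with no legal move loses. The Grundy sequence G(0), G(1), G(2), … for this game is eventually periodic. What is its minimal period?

G(0) = 0
G(1) = mex{0} = 1
G(2) = mex{1} = 0
G(3) = mex{0} = 1
G(4) = mex{1} = 0
G(5) = mex{0,0} = 1
G(6) = mex{1,1} = 0
G(7) = mex{0,0} = 1
G(8) = mex{1,1} = 0
G(9) = mex{0,0} = 1
G(10) = mex{1,1} = 0
G(11) = mex{0,0} = 1
G(12) = mex{1,1} = 0
G(13) = mex{0,0} = 1
G(14) = mex{1,1} = 0
G(n+2) = G(n) holds for n = 0,…,4 (a full window of length max(S) = 5), so the sequence is purely periodic with period 2.

2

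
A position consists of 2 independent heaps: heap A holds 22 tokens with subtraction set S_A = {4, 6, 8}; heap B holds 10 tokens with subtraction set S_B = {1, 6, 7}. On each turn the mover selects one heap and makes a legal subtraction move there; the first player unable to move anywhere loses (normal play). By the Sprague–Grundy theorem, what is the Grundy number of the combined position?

0

Heap A, S = {4, 6, 8}:
G(0) = 0
G(1) = mex{} = 0
G(2) = mex{} = 0
G(3) = mex{} = 0
G(4) = mex{0} = 1
G(5) = mex{0} = 1
G(6) = mex{0,0} = 1
G(7) = mex{0,0} = 1
G(8) = mex{1,0,0} = 2
G(9) = mex{1,0,0} = 2
G(10) = mex{1,1,0} = 2
G(11) = mex{1,1,0} = 2
G(12) = mex{2,1,1} = 0
G(13) = mex{2,1,1} = 0
G(14) = mex{2,2,1} = 0
G(15) = mex{2,2,1} = 0
G(16) = mex{0,2,2} = 1
G(17) = mex{0,2,2} = 1
G(18) = mex{0,0,2} = 1
G(19) = mex{0,0,2} = 1
G(20) = mex{1,0,0} = 2
G(21) = mex{1,0,0} = 2
G(22) = mex{1,1,0} = 2
G_A(22) = 2.
Heap B, S = {1, 6, 7}:
G(0) = 0
G(1) = mex{0} = 1
G(2) = mex{1} = 0
G(3) = mex{0} = 1
G(4) = mex{1} = 0
G(5) = mex{0} = 1
G(6) = mex{1,0} = 2
G(7) = mex{2,1,0} = 3
G(8) = mex{3,0,1} = 2
G(9) = mex{2,1,0} = 3
G(10) = mex{3,0,1} = 2
G_B(10) = 2.
Combined Grundy value = 2 ⊕ 2 = 0.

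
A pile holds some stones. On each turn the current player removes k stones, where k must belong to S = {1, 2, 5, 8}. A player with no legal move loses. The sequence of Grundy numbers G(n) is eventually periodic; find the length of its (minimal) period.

G(0) = 0
G(1) = mex{0} = 1
G(2) = mex{1,0} = 2
G(3) = mex{2,1} = 0
G(4) = mex{0,2} = 1
G(5) = mex{1,0,0} = 2
G(6) = mex{2,1,1} = 0
G(7) = mex{0,2,2} = 1
G(8) = mex{1,0,0,0} = 2
G(9) = mex{2,1,1,1} = 0
G(10) = mex{0,2,2,2} = 1
G(11) = mex{1,0,0,0} = 2
G(12) = mex{2,1,1,1} = 0
G(13) = mex{0,2,2,2} = 1
G(14) = mex{1,0,0,0} = 2
G(n+3) = G(n) holds for n = 0,…,7 (a full window of length max(S) = 8), so the sequence is purely periodic with period 3.

3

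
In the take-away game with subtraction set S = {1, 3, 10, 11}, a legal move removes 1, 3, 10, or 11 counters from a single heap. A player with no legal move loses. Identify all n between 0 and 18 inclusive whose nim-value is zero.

0, 2, 4, 6, 8

n :  0  1  2  3  4  5  6  7  8  9 10 11 12 13 14 15 16 17 18
G :  0  1  0  1  0  1  0  1  0  1  2  3  2  3  2  3  2  3  2
P-positions are exactly the n with G(n) = 0.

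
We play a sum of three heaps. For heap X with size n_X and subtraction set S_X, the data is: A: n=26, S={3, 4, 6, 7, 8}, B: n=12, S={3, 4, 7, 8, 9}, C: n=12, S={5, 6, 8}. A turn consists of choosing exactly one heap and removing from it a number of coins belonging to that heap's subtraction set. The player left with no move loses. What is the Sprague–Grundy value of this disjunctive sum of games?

Heap A, S = {3, 4, 6, 7, 8}:
G(0) = 0
G(1) = mex{} = 0
G(2) = mex{} = 0
G(3) = mex{0} = 1
G(4) = mex{0,0} = 1
G(5) = mex{0,0} = 1
G(6) = mex{1,0,0} = 2
G(7) = mex{1,1,0,0} = 2
G(8) = mex{1,1,0,0,0} = 2
G(9) = mex{2,1,1,0,0} = 3
G(10) = mex{2,2,1,1,0} = 3
G(11) = mex{2,2,1,1,1} = 0
G(12) = mex{3,2,2,1,1} = 0
G(13) = mex{3,3,2,2,1} = 0
G(14) = mex{0,3,2,2,2} = 1
G(15) = mex{0,0,3,2,2} = 1
G(16) = mex{0,0,3,3,2} = 1
G(17) = mex{1,0,0,3,3} = 2
G(18) = mex{1,1,0,0,3} = 2
G(19) = mex{1,1,0,0,0} = 2
G(20) = mex{2,1,1,0,0} = 3
G(21) = mex{2,2,1,1,0} = 3
G(22) = mex{2,2,1,1,1} = 0
G(23) = mex{3,2,2,1,1} = 0
G(24) = mex{3,3,2,2,1} = 0
G(25) = mex{0,3,2,2,2} = 1
G(26) = mex{0,0,3,2,2} = 1
G_A(26) = 1.
Heap B, S = {3, 4, 7, 8, 9}:
G(0) = 0
G(1) = mex{} = 0
G(2) = mex{} = 0
G(3) = mex{0} = 1
G(4) = mex{0,0} = 1
G(5) = mex{0,0} = 1
G(6) = mex{1,0} = 2
G(7) = mex{1,1,0} = 2
G(8) = mex{1,1,0,0} = 2
G(9) = mex{2,1,0,0,0} = 3
G(10) = mex{2,2,1,0,0} = 3
G(11) = mex{2,2,1,1,0} = 3
G(12) = mex{3,2,1,1,1} = 0
G_B(12) = 0.
Heap C, S = {5, 6, 8}:
G(0) = 0
G(1) = mex{} = 0
G(2) = mex{} = 0
G(3) = mex{} = 0
G(4) = mex{} = 0
G(5) = mex{0} = 1
G(6) = mex{0,0} = 1
G(7) = mex{0,0} = 1
G(8) = mex{0,0,0} = 1
G(9) = mex{0,0,0} = 1
G(10) = mex{1,0,0} = 2
G(11) = mex{1,1,0} = 2
G(12) = mex{1,1,0} = 2
G_C(12) = 2.
Combined Grundy value = 1 ⊕ 0 ⊕ 2 = 3.

3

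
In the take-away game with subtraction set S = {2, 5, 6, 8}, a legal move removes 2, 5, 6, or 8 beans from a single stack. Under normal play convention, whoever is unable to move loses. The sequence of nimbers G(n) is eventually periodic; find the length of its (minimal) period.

n :  0  1  2  3  4  5  6  7  8  9 10 11 12 13 14 15 16 17 18 19 20 21 22 23 24 25 26 27 28 29
G :  0  0  1  1  0  2  1  3  2  2  3  0  2  1  0  0  1  1  0  2  1  3  2  2  3  0  2  1  0  0
G(n+14) = G(n) holds for n = 0,…,7 (a full window of length max(S) = 8), so the sequence is purely periodic with period 14.

14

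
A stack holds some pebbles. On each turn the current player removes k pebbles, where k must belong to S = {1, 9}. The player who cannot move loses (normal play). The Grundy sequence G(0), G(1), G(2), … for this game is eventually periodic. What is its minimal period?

n :  0  1  2  3  4  5  6  7  8  9 10 11 12 13 14
G :  0  1  0  1  0  1  0  1  0  1  0  1  0  1  0
G(n+2) = G(n) holds for n = 0,…,8 (a full window of length max(S) = 9), so the sequence is purely periodic with period 2.

2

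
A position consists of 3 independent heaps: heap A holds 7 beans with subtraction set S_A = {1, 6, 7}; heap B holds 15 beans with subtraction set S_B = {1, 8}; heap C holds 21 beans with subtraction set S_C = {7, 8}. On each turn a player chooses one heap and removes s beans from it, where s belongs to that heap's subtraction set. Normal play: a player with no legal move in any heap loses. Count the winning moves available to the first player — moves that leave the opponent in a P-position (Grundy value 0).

1

Heap A, S = {1, 6, 7}:
G(0) = 0
G(1) = mex{0} = 1
G(2) = mex{1} = 0
G(3) = mex{0} = 1
G(4) = mex{1} = 0
G(5) = mex{0} = 1
G(6) = mex{1,0} = 2
G(7) = mex{2,1,0} = 3
G_A(7) = 3.
Heap B, S = {1, 8}:
n :  0  1  2  3  4  5  6  7  8  9 10 11 12 13 14 15
G :  0  1  0  1  0  1  0  1  2  0  1  0  1  0  1  0
G_B(15) = 0.
Heap C, S = {7, 8}:
G(0) = 0
G(1) = mex{} = 0
G(2) = mex{} = 0
G(3) = mex{} = 0
G(4) = mex{} = 0
G(5) = mex{} = 0
G(6) = mex{} = 0
G(7) = mex{0} = 1
G(8) = mex{0,0} = 1
G(9) = mex{0,0} = 1
G(10) = mex{0,0} = 1
G(11) = mex{0,0} = 1
G(12) = mex{0,0} = 1
G(13) = mex{0,0} = 1
G(14) = mex{1,0} = 2
G(15) = mex{1,1} = 0
G(16) = mex{1,1} = 0
G(17) = mex{1,1} = 0
G(18) = mex{1,1} = 0
G(19) = mex{1,1} = 0
G(20) = mex{1,1} = 0
G(21) = mex{2,1} = 0
G_C(21) = 0.
Combined Grundy value = 3 ⊕ 0 ⊕ 0 = 3.
A winning move leaves total XOR = 0, i.e. changes one component's Grundy value g to g ⊕ X where X is the current total.
Heap A: need g' = 3⊕3 = 0. Options: 7−1→G=2, 7−6→G=1, 7−7→G=0. Hits: 1.
Heap B: need g' = 0⊕3 = 3. Options: 15−1→G=1, 15−8→G=1. Hits: 0.
Heap C: need g' = 0⊕3 = 3. Options: 21−7→G=2, 21−8→G=1. Hits: 0.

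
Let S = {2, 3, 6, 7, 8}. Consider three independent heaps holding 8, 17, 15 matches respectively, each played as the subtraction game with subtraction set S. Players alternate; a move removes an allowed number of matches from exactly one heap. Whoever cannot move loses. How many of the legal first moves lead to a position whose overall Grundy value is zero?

All heaps use S = {2, 3, 6, 7, 8}:
G(0) = 0
G(1) = mex{} = 0
G(2) = mex{0} = 1
G(3) = mex{0,0} = 1
G(4) = mex{1,0} = 2
G(5) = mex{1,1} = 0
G(6) = mex{2,1,0} = 3
G(7) = mex{0,2,0,0} = 1
G(8) = mex{3,0,1,0,0} = 2
G(9) = mex{1,3,1,1,0} = 2
G(10) = mex{2,1,2,1,1} = 0
G(11) = mex{2,2,0,2,1} = 3
G(12) = mex{0,2,3,0,2} = 1
G(13) = mex{3,0,1,3,0} = 2
G(14) = mex{1,3,2,1,3} = 0
G(15) = mex{2,1,2,2,1} = 0
G(16) = mex{0,2,0,2,2} = 1
G(17) = mex{0,0,3,0,2} = 1
Heap A: G(8) = 2.
Heap B: G(17) = 1.
Heap C: G(15) = 0.
Combined Grundy value = 2 ⊕ 1 ⊕ 0 = 3.
A winning move leaves total XOR = 0, i.e. changes one component's Grundy value g to g ⊕ X where X is the current total.
Heap A: need g' = 2⊕3 = 1. Options: 8−2→G=3, 8−3→G=0, 8−6→G=1, 8−7→G=0, 8−8→G=0. Hits: 1.
Heap B: need g' = 1⊕3 = 2. Options: 17−2→G=0, 17−3→G=0, 17−6→G=3, 17−7→G=0, 17−8→G=2. Hits: 1.
Heap C: need g' = 0⊕3 = 3. Options: 15−2→G=2, 15−3→G=1, 15−6→G=2, 15−7→G=2, 15−8→G=1. Hits: 0.

2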